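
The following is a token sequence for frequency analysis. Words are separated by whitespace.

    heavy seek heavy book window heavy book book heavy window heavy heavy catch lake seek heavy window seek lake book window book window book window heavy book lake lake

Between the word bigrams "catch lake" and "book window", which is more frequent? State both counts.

"book window" (4 vs 1)

"catch lake": 1 occurrence
"book window": 4 occurrences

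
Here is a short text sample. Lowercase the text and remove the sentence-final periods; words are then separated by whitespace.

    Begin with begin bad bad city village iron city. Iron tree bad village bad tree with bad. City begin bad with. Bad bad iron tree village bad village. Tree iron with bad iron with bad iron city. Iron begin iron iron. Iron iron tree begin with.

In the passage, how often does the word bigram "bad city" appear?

2

Scanning the 45 overlapping bigram windows for "bad city":
  position 5–6: bad city
  position 17–18: bad city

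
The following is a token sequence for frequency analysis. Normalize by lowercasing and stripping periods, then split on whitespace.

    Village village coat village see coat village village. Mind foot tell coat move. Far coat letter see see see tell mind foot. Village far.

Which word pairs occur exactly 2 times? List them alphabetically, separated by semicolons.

Bigram counts meeting the condition (exactly 2 times):
  coat village: 2
  mind foot: 2
  see see: 2
  village village: 2

coat village; mind foot; see see; village village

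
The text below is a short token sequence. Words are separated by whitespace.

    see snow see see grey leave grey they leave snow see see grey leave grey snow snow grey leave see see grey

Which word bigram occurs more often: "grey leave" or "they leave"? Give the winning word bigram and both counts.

"grey leave": 3 occurrences
"they leave": 1 occurrence

"grey leave" (3 vs 1)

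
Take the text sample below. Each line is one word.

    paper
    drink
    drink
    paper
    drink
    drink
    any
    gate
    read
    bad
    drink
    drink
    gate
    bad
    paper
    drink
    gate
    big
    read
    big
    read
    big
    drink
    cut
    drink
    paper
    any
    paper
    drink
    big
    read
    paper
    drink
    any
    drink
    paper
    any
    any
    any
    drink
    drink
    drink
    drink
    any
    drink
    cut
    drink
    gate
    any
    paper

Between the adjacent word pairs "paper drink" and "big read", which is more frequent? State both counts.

"paper drink" (5 vs 3)

"paper drink": 5 occurrences
"big read": 3 occurrences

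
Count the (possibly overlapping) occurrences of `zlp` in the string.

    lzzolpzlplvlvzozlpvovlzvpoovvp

2

Sliding a length-3 window over the 30 characters (28 positions):
  position 7–9: zlp
  position 16–18: zlp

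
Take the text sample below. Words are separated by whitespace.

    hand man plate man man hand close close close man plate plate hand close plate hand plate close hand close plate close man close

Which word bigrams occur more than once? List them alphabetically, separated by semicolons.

Bigram counts meeting the condition (more than once):
  close close: 2
  close man: 2
  close plate: 2
  hand close: 3
  man plate: 2
  plate close: 2
  plate hand: 2

close close; close man; close plate; hand close; man plate; plate close; plate hand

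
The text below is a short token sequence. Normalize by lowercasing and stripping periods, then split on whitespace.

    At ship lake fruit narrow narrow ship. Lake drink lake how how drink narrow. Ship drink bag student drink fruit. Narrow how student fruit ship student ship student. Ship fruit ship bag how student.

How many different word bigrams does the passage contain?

34 tokens → 33 bigram windows in total.
Repeated bigrams (each contributes count−1 duplicates):
  fruit narrow: 2
  fruit ship: 2
  how student: 2
  narrow ship: 2
  ship lake: 2
  ship student: 2
  student ship: 2
7 duplicate windows → 33 − 7 = 26 distinct.

26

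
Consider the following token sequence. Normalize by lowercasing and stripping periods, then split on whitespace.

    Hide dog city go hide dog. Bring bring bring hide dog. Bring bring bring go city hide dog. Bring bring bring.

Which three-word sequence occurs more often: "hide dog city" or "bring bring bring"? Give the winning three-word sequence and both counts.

"bring bring bring" (3 vs 1)

"hide dog city": 1 occurrence
"bring bring bring": 3 occurrences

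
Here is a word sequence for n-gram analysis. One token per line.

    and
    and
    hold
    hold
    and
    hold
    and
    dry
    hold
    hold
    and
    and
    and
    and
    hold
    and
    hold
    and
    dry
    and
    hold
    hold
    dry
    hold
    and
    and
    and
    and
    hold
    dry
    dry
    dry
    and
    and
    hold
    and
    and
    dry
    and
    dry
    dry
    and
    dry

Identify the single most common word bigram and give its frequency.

"and and", 9 times

Bigram frequencies (highest first):
  and and: 9
  and hold: 7
  hold and: 7
  and dry: 5
  dry and: 4
  hold hold: 3
  … (3 more, each ≤ 3)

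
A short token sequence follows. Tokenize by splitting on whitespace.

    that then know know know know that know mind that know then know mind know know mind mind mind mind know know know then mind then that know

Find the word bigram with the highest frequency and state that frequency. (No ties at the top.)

"know know", 6 times

Bigram frequencies (highest first):
  know know: 6
  that know: 3
  know mind: 3
  mind mind: 3
  then know: 2
  know then: 2
  … (7 more, each ≤ 2)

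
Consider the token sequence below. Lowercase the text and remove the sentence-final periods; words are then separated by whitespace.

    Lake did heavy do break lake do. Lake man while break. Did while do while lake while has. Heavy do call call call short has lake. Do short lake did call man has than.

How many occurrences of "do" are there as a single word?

5

Scanning the 34 tokens for "do":
  position 4: do
  position 7: do
  position 14: do
  position 20: do
  position 27: do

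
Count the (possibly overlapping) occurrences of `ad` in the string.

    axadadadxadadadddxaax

6

Sliding a length-2 window over the 21 characters (20 positions):
  position 3–4: ad
  position 5–6: ad
  position 7–8: ad
  position 10–11: ad
  position 12–13: ad
  position 14–15: ad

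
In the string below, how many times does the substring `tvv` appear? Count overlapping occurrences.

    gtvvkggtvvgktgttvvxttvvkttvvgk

Sliding a length-3 window over the 30 characters (28 positions):
  position 2–4: tvv
  position 8–10: tvv
  position 16–18: tvv
  position 21–23: tvv
  position 26–28: tvv

5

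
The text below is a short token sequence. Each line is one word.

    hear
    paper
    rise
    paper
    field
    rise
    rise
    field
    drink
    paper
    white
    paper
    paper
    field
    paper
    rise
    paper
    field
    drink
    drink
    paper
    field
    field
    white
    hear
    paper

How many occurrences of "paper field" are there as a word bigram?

4

Scanning the 25 overlapping bigram windows for "paper field":
  position 4–5: paper field
  position 13–14: paper field
  position 17–18: paper field
  position 21–22: paper field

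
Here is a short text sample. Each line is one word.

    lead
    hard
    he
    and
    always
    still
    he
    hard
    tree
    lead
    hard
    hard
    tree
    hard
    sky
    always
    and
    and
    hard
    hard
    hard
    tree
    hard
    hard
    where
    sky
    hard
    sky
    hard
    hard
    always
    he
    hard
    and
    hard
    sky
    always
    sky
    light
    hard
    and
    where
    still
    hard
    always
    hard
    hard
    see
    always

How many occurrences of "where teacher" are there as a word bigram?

Scanning the 48 overlapping bigram windows for "where teacher":
  (none found)

0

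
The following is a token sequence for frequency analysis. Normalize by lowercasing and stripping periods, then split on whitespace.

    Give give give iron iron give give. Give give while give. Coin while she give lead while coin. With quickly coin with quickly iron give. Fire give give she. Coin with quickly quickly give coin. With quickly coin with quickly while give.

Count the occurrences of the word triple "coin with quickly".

5

Scanning the 40 overlapping trigram windows for "coin with quickly":
  position 18–20: coin with quickly
  position 21–23: coin with quickly
  position 30–32: coin with quickly
  position 35–37: coin with quickly
  position 38–40: coin with quickly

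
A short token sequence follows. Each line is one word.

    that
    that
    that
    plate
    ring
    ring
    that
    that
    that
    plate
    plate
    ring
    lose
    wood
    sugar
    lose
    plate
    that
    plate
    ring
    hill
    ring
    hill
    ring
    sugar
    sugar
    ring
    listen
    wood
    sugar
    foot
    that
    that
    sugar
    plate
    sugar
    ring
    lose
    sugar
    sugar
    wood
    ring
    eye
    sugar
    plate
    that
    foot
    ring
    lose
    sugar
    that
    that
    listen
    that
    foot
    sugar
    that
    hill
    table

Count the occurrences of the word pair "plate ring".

3

Scanning the 58 overlapping bigram windows for "plate ring":
  position 4–5: plate ring
  position 11–12: plate ring
  position 19–20: plate ring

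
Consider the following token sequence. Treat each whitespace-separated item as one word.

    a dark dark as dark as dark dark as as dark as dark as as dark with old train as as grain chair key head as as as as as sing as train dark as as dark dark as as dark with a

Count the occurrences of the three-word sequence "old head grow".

Scanning the 41 overlapping trigram windows for "old head grow":
  (none found)

0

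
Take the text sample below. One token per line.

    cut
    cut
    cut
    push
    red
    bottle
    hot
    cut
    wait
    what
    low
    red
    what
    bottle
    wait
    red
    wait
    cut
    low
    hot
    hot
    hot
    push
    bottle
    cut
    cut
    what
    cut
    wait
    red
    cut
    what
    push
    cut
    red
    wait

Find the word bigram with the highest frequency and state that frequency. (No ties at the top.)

"cut cut", 3 times

Bigram frequencies (highest first):
  cut cut: 3
  cut wait: 2
  wait red: 2
  red wait: 2
  hot hot: 2
  cut what: 2
  … (22 more, each ≤ 1)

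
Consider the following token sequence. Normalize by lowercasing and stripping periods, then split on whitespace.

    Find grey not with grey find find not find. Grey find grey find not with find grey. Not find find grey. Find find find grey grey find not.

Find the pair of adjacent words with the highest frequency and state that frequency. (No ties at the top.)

"find grey", 6 times

Bigram frequencies (highest first):
  find grey: 6
  grey find: 5
  find find: 4
  find not: 3
  grey not: 2
  not with: 2
  … (4 more, each ≤ 2)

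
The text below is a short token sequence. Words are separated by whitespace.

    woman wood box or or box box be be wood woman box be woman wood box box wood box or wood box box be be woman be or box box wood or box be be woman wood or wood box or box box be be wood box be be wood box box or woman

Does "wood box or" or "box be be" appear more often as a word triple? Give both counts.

"box be be" (5 vs 3)

"wood box or": 3 occurrences
"box be be": 5 occurrences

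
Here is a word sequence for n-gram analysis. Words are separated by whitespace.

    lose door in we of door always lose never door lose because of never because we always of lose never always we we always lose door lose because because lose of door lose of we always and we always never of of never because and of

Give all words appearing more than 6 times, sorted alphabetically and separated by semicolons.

Unigram counts meeting the condition (more than 6 times):
  lose: 8
  of: 8

lose; of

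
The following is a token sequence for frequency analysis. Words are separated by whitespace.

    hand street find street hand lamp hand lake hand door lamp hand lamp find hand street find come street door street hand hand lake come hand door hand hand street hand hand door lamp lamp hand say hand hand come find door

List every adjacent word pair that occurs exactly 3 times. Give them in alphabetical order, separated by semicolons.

hand door; hand street; lamp hand; street hand

Bigram counts meeting the condition (exactly 3 times):
  hand door: 3
  hand street: 3
  lamp hand: 3
  street hand: 3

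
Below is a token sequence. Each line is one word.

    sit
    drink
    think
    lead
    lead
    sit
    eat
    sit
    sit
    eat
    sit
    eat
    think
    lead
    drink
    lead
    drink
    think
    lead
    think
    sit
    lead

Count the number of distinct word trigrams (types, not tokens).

18

22 tokens → 20 trigram windows in total.
Repeated trigrams (each contributes count−1 duplicates):
  drink think lead: 2
  sit eat sit: 2
2 duplicate windows → 20 − 2 = 18 distinct.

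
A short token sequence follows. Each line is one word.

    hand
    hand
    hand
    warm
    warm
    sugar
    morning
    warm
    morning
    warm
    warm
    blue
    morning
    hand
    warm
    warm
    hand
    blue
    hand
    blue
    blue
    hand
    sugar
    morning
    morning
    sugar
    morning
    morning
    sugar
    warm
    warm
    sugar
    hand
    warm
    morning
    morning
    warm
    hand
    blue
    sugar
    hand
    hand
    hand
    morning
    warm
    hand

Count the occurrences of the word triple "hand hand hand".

Scanning the 44 overlapping trigram windows for "hand hand hand":
  position 1–3: hand hand hand
  position 41–43: hand hand hand

2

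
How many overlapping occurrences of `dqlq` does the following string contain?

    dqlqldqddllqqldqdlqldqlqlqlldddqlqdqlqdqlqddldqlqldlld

6

Sliding a length-4 window over the 54 characters (51 positions):
  position 1–4: dqlq
  position 21–24: dqlq
  position 31–34: dqlq
  position 35–38: dqlq
  position 39–42: dqlq
  position 46–49: dqlq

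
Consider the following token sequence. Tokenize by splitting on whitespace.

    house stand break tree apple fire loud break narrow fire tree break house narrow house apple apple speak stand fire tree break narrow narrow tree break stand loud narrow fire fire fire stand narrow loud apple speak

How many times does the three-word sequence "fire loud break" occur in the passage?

Scanning the 35 overlapping trigram windows for "fire loud break":
  position 6–8: fire loud break

1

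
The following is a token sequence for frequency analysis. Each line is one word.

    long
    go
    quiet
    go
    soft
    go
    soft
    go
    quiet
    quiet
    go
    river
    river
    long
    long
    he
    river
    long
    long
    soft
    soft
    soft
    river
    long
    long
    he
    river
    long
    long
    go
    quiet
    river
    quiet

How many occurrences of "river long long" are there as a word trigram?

Scanning the 31 overlapping trigram windows for "river long long":
  position 13–15: river long long
  position 17–19: river long long
  position 23–25: river long long
  position 27–29: river long long

4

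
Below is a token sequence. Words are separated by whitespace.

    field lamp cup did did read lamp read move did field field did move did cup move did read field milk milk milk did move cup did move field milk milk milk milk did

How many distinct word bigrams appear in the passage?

34 tokens → 33 bigram windows in total.
Repeated bigrams (each contributes count−1 duplicates):
  milk milk: 5
  did move: 3
  move did: 3
  cup did: 2
  did read: 2
  field milk: 2
  milk did: 2
12 duplicate windows → 33 − 12 = 21 distinct.

21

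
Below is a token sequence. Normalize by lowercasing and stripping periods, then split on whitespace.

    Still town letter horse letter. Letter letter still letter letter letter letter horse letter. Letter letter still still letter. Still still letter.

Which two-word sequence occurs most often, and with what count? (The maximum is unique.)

"letter letter", 7 times

Bigram frequencies (highest first):
  letter letter: 7
  letter still: 3
  still letter: 3
  letter horse: 2
  horse letter: 2
  still still: 2
  … (2 more, each ≤ 1)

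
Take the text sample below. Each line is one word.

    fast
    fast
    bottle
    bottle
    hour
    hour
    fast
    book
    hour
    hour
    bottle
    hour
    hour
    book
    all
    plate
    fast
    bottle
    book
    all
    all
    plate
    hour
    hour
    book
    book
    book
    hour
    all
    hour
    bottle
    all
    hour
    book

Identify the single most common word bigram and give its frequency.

"hour hour", 4 times

Bigram frequencies (highest first):
  hour hour: 4
  hour book: 3
  fast bottle: 2
  bottle hour: 2
  book hour: 2
  hour bottle: 2
  … (14 more, each ≤ 2)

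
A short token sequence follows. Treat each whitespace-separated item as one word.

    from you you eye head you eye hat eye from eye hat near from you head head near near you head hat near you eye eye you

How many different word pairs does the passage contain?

27 tokens → 26 bigram windows in total.
Repeated bigrams (each contributes count−1 duplicates):
  you eye: 3
  eye hat: 2
  from you: 2
  hat near: 2
  near you: 2
  you head: 2
7 duplicate windows → 26 − 7 = 19 distinct.

19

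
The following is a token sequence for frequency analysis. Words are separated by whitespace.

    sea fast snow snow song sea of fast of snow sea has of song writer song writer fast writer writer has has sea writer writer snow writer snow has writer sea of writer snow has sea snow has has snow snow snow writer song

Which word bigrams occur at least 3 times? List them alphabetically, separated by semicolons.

Bigram counts meeting the condition (at least 3 times):
  snow has: 3
  snow snow: 3
  writer snow: 3

snow has; snow snow; writer snow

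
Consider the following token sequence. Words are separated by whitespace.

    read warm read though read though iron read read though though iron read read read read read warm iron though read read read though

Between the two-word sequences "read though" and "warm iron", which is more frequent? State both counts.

"read though" (4 vs 1)

"read though": 4 occurrences
"warm iron": 1 occurrence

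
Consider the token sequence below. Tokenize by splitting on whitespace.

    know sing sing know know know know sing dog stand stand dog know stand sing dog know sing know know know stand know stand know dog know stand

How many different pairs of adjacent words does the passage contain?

13

28 tokens → 27 bigram windows in total.
Repeated bigrams (each contributes count−1 duplicates):
  know know: 5
  know stand: 4
  dog know: 3
  know sing: 3
  sing dog: 2
  sing know: 2
  stand know: 2
14 duplicate windows → 27 − 14 = 13 distinct.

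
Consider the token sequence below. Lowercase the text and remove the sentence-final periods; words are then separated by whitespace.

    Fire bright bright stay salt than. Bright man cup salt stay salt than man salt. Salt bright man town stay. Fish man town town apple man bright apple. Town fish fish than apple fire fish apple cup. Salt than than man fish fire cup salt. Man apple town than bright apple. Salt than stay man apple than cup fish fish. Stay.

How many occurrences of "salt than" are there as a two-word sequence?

4

Scanning the 60 overlapping bigram windows for "salt than":
  position 5–6: salt than
  position 12–13: salt than
  position 38–39: salt than
  position 52–53: salt than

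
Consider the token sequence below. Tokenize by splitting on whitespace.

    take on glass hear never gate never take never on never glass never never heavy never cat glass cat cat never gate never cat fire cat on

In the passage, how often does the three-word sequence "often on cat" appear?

Scanning the 25 overlapping trigram windows for "often on cat":
  (none found)

0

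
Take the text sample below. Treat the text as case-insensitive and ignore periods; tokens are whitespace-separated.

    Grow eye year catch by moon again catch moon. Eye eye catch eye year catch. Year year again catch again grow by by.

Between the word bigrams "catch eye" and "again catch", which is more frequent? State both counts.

"again catch" (2 vs 1)

"catch eye": 1 occurrence
"again catch": 2 occurrences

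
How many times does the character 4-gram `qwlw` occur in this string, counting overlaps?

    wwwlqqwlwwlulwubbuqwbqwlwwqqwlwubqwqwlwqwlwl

5

Sliding a length-4 window over the 44 characters (41 positions):
  position 6–9: qwlw
  position 22–25: qwlw
  position 28–31: qwlw
  position 36–39: qwlw
  position 40–43: qwlw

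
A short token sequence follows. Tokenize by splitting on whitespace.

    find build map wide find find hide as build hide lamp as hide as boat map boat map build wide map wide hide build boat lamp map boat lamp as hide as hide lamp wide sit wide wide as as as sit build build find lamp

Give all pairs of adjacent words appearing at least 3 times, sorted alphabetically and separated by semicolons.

as hide; hide as

Bigram counts meeting the condition (at least 3 times):
  as hide: 3
  hide as: 3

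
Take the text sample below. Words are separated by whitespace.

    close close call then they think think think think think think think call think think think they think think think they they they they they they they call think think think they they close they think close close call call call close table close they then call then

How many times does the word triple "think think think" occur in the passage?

8

Scanning the 46 overlapping trigram windows for "think think think":
  position 6–8: think think think
  position 7–9: think think think
  position 8–10: think think think
  position 9–11: think think think
  position 10–12: think think think
  position 14–16: think think think
  position 18–20: think think think
  position 29–31: think think think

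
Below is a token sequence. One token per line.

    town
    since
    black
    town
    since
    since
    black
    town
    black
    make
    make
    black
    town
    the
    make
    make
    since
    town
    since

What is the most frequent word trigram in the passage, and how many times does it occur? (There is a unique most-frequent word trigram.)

"since black town", 2 times

Trigram frequencies (highest first):
  since black town: 2
  town since black: 1
  black town since: 1
  town since since: 1
  since since black: 1
  black town black: 1
  … (10 more, each ≤ 1)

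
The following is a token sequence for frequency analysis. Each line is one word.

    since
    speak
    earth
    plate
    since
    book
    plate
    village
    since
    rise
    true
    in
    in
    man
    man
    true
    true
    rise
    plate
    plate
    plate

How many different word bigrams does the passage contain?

21 tokens → 20 bigram windows in total.
Repeated bigrams (each contributes count−1 duplicates):
  plate plate: 2
1 duplicate windows → 20 − 1 = 19 distinct.

19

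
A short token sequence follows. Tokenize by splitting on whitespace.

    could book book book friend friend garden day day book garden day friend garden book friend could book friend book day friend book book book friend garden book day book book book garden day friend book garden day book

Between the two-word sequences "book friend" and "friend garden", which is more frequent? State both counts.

"book friend" (4 vs 3)

"book friend": 4 occurrences
"friend garden": 3 occurrences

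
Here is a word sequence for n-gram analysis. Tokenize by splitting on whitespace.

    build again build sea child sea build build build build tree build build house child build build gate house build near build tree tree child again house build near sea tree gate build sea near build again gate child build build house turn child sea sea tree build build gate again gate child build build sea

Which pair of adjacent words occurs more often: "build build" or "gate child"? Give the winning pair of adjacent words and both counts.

"build build": 8 occurrences
"gate child": 2 occurrences

"build build" (8 vs 2)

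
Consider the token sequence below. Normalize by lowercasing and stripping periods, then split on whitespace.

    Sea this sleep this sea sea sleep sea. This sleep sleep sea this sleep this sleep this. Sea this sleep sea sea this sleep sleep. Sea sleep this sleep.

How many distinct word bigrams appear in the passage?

8

29 tokens → 28 bigram windows in total.
Repeated bigrams (each contributes count−1 duplicates):
  this sleep: 7
  sea this: 5
  sleep sea: 4
  sleep this: 4
  sea sea: 2
  sea sleep: 2
  sleep sleep: 2
  this sea: 2
20 duplicate windows → 28 − 20 = 8 distinct.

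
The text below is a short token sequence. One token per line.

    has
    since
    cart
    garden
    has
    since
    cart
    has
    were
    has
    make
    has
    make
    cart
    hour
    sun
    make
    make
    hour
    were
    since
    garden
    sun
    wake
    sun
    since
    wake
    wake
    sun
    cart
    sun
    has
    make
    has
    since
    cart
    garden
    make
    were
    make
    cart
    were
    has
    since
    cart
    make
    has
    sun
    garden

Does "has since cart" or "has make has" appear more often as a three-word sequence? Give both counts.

"has since cart" (4 vs 2)

"has since cart": 4 occurrences
"has make has": 2 occurrences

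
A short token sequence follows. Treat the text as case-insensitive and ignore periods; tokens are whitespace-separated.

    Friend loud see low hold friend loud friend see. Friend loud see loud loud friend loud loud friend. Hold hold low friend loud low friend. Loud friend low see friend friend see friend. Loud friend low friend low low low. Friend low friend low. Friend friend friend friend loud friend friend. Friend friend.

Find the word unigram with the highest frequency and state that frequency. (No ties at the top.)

Unigram frequencies (highest first):
  friend: 24
  loud: 11
  low: 10
  see: 5
  hold: 3

"friend", 24 times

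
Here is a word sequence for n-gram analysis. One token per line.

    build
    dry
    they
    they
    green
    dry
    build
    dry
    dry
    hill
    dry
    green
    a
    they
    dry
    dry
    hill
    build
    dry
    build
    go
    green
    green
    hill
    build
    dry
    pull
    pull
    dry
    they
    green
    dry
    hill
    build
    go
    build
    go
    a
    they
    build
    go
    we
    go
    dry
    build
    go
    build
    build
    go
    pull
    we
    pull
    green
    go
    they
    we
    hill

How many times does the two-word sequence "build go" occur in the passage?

6

Scanning the 56 overlapping bigram windows for "build go":
  position 20–21: build go
  position 34–35: build go
  position 36–37: build go
  position 40–41: build go
  position 45–46: build go
  position 48–49: build go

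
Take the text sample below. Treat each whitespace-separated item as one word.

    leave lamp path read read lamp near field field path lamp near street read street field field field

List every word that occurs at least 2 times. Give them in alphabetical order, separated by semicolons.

Unigram counts meeting the condition (at least 2 times):
  field: 5
  lamp: 3
  near: 2
  path: 2
  read: 3
  street: 2

field; lamp; near; path; read; street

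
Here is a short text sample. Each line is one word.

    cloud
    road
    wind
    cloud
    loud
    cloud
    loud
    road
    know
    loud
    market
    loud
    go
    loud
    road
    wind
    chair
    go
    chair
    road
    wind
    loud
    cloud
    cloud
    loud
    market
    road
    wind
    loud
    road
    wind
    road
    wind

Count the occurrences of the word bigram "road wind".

Scanning the 32 overlapping bigram windows for "road wind":
  position 2–3: road wind
  position 15–16: road wind
  position 20–21: road wind
  position 27–28: road wind
  position 30–31: road wind
  position 32–33: road wind

6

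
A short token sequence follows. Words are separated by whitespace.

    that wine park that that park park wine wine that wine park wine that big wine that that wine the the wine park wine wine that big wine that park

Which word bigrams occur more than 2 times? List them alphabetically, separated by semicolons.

park wine; that wine; wine park; wine that

Bigram counts meeting the condition (more than 2 times):
  park wine: 3
  that wine: 3
  wine park: 3
  wine that: 5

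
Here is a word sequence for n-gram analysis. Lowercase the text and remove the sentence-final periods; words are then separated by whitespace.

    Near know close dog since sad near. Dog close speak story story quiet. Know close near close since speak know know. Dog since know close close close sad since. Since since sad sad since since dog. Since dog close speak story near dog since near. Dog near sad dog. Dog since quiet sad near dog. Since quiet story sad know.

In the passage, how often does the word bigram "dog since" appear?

Scanning the 59 overlapping bigram windows for "dog since":
  position 4–5: dog since
  position 22–23: dog since
  position 36–37: dog since
  position 43–44: dog since
  position 50–51: dog since
  position 55–56: dog since

6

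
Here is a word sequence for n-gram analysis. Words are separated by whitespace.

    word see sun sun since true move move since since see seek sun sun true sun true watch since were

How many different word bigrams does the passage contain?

20 tokens → 19 bigram windows in total.
Repeated bigrams (each contributes count−1 duplicates):
  sun sun: 2
  sun true: 2
2 duplicate windows → 19 − 2 = 17 distinct.

17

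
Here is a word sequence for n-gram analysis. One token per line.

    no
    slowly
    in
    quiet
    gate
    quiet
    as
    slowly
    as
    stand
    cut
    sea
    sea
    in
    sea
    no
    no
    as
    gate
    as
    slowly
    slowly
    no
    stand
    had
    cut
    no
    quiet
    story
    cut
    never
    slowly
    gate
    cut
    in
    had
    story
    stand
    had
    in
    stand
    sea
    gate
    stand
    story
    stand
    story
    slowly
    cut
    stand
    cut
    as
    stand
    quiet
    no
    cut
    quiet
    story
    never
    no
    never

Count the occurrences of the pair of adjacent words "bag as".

0

Scanning the 60 overlapping bigram windows for "bag as":
  (none found)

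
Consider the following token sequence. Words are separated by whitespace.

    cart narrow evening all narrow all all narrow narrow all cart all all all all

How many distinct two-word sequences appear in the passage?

15 tokens → 14 bigram windows in total.
Repeated bigrams (each contributes count−1 duplicates):
  all all: 4
  all narrow: 2
  narrow all: 2
5 duplicate windows → 14 − 5 = 9 distinct.

9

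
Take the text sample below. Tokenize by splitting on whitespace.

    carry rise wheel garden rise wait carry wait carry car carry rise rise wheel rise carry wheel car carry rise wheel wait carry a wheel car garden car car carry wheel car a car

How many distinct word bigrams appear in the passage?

22

34 tokens → 33 bigram windows in total.
Repeated bigrams (each contributes count−1 duplicates):
  car carry: 3
  carry rise: 3
  rise wheel: 3
  wait carry: 3
  wheel car: 3
  carry wheel: 2
11 duplicate windows → 33 − 11 = 22 distinct.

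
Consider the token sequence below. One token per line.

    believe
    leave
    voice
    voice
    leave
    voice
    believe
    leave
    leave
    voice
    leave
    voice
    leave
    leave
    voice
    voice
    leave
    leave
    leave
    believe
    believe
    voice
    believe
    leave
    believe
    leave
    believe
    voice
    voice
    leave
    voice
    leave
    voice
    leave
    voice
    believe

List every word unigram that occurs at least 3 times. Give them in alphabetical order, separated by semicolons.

believe; leave; voice

Unigram counts meeting the condition (at least 3 times):
  believe: 8
  leave: 15
  voice: 13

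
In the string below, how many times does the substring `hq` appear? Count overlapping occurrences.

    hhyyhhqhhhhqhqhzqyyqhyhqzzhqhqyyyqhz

Sliding a length-2 window over the 36 characters (35 positions):
  position 6–7: hq
  position 11–12: hq
  position 13–14: hq
  position 23–24: hq
  position 27–28: hq
  position 29–30: hq

6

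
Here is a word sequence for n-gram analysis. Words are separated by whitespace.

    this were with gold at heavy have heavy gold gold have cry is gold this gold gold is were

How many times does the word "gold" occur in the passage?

Scanning the 19 tokens for "gold":
  position 4: gold
  position 9: gold
  position 10: gold
  position 14: gold
  position 16: gold
  position 17: gold

6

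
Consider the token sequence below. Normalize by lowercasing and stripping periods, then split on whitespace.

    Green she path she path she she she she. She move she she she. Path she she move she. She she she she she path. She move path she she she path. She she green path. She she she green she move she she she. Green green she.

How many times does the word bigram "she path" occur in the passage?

Scanning the 47 overlapping bigram windows for "she path":
  position 2–3: she path
  position 4–5: she path
  position 14–15: she path
  position 24–25: she path
  position 31–32: she path

5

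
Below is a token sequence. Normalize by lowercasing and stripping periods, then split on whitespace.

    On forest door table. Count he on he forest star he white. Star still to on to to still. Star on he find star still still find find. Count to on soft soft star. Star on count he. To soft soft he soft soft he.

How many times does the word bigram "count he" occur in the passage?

2

Scanning the 44 overlapping bigram windows for "count he":
  position 5–6: count he
  position 37–38: count he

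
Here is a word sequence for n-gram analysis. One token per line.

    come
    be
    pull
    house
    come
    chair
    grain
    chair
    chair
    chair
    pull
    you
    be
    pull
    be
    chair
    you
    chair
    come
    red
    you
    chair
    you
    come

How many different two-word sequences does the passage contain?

24 tokens → 23 bigram windows in total.
Repeated bigrams (each contributes count−1 duplicates):
  be pull: 2
  chair chair: 2
  chair you: 2
  you chair: 2
4 duplicate windows → 23 − 4 = 19 distinct.

19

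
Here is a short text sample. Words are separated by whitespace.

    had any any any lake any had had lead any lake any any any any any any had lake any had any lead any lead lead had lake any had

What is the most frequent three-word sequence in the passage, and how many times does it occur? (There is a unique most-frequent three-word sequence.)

"any any any", 5 times

Trigram frequencies (highest first):
  any any any: 5
  lake any had: 3
  any lake any: 2
  had lake any: 2
  had any any: 1
  any any lake: 1
  … (14 more, each ≤ 1)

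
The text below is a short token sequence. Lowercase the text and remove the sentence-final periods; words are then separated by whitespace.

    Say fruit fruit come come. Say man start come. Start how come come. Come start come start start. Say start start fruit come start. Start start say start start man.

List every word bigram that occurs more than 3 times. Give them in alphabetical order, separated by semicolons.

come start; start start

Bigram counts meeting the condition (more than 3 times):
  come start: 4
  start start: 5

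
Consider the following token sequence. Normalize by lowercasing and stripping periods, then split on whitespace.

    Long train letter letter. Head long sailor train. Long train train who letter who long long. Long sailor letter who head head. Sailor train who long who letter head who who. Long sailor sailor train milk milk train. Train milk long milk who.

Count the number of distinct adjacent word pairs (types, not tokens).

28

43 tokens → 42 bigram windows in total.
Repeated bigrams (each contributes count−1 duplicates):
  long sailor: 3
  sailor train: 3
  who long: 3
  letter head: 2
  letter who: 2
  long long: 2
  long train: 2
  train milk: 2
  … (3 more repeated)
14 duplicate windows → 42 − 14 = 28 distinct.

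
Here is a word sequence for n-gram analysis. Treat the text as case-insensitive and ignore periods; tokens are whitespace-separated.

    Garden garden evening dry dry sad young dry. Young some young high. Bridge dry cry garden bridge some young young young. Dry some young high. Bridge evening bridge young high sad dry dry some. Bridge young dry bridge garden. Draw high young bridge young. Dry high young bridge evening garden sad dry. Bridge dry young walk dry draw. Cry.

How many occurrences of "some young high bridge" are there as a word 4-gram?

Scanning the 56 overlapping 4-gram windows for "some young high bridge":
  position 10–13: some young high bridge
  position 23–26: some young high bridge

2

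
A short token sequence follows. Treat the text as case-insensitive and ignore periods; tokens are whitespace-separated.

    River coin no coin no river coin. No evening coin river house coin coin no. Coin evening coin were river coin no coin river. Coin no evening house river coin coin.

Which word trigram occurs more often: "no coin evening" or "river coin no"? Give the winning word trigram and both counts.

"no coin evening": 1 occurrence
"river coin no": 4 occurrences

"river coin no" (4 vs 1)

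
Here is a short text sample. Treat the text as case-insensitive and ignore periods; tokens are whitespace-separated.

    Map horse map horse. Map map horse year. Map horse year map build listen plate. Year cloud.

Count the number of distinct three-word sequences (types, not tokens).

17 tokens → 15 trigram windows in total.
Repeated trigrams (each contributes count−1 duplicates):
  horse year map: 2
  map horse map: 2
  map horse year: 2
3 duplicate windows → 15 − 3 = 12 distinct.

12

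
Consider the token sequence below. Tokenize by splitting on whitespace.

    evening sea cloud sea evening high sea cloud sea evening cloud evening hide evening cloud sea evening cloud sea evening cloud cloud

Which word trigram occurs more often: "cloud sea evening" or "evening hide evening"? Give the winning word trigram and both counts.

"cloud sea evening": 4 occurrences
"evening hide evening": 1 occurrence

"cloud sea evening" (4 vs 1)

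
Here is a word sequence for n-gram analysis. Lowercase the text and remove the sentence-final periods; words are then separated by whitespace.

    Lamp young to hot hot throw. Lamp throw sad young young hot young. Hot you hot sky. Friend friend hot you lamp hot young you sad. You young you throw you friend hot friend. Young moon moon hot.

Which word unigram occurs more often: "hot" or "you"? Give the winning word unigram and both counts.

"hot": 9 occurrences
"you": 6 occurrences

"hot" (9 vs 6)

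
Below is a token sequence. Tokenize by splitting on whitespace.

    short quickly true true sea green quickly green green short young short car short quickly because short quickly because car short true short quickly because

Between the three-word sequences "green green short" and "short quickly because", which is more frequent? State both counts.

"short quickly because" (3 vs 1)

"green green short": 1 occurrence
"short quickly because": 3 occurrences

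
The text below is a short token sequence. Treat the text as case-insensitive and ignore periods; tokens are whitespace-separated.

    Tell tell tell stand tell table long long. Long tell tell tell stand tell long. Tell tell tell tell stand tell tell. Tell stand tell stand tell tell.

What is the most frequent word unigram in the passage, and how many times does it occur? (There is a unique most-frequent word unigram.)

Unigram frequencies (highest first):
  tell: 18
  stand: 5
  long: 4
  table: 1

"tell", 18 times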